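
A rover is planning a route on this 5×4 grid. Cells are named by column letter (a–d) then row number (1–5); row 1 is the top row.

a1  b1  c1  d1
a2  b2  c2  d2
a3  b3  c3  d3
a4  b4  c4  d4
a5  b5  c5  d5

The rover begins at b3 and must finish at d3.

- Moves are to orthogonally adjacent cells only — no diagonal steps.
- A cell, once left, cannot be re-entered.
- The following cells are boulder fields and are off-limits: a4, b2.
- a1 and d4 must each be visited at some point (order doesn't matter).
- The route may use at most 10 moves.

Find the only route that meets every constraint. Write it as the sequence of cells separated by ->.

b3 -> a3 -> a2 -> a1 -> b1 -> c1 -> c2 -> c3 -> c4 -> d4 -> d3

Any route must reach a1 and d4 and still end at d3 within 10 moves, so the order of the required stops is forced.
Route from b3: left 1 to a3, up 2 to a1, right 2 to c1, down 3 to c4, right 1 to d4, up 1 to d3 — 10 moves in all.
Check: all required cells visited; 10 ≤ 10 moves.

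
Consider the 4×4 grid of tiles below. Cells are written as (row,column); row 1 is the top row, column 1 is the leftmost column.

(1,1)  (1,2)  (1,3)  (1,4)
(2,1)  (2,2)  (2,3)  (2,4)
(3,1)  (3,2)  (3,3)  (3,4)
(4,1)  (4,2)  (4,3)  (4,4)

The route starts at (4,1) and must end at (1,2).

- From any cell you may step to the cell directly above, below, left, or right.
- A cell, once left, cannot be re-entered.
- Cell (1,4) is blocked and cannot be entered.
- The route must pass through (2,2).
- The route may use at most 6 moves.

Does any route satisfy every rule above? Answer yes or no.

yes

One route that works: (4,1) → (3,1) → (2,1) → (2,2) → (1,2).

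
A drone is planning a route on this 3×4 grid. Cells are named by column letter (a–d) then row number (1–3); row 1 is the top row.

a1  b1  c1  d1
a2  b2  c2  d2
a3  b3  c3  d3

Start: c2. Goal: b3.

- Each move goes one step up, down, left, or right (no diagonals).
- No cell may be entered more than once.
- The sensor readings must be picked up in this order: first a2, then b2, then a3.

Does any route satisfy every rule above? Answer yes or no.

Ignoring the required order, 5 revisit-free routes from c2 to b3 pass through all of a2, b2, and a3; the waypoint orders that occur are b2 → a2 → a3 (5) — never a2 → b2 → a3.

no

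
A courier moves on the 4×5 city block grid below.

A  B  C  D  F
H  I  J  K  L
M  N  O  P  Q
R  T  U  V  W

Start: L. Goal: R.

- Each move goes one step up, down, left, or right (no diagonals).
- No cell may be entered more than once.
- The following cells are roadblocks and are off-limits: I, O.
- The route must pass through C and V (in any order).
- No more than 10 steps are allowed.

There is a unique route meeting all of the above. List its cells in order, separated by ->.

Any route must reach C and V and still end at R within 10 moves, so the order of the required stops is forced.
Route from L: up to F, 2× left (reaching C), down to J, right to K, 2× down (reaching V), 3× left (reaching R) — 10 moves in all.
Check: all required cells visited; 10 ≤ 10 moves.

L -> F -> D -> C -> J -> K -> P -> V -> U -> T -> R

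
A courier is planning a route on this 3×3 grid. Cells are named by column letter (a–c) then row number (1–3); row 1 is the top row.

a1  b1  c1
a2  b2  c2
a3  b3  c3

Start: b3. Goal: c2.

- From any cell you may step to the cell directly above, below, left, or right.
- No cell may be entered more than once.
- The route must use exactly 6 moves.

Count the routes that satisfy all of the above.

Need simple routes of exactly 6 moves from b3 to c2 (Manhattan distance 2, so 2 moves are spent on a detour and 2 undoing it).
Enumerating: b3 b2 a2 a1 b1 c1 c2 | b3 a3 a2 a1 b1 b2 c2 | b3 a3 a2 a1 b1 c1 c2 | b3 a3 a2 b2 b1 c1 c2.
That gives 4 routes.

4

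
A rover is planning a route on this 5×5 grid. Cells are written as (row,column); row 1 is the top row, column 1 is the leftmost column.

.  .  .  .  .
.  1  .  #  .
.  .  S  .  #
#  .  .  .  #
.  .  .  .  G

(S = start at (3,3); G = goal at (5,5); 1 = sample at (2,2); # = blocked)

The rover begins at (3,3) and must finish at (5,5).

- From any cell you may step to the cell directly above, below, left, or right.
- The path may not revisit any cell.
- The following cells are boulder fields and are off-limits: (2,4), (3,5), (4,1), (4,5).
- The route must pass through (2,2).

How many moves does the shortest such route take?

Any route passes through (2,2) somewhere between (3,3) and (5,5). Summing Manhattan distances along the two legs ((3,3) → (2,2) → (5,5)) gives a lower bound of 2 + 6 = 8 moves.
A route of 8 moves achieves this: (3,3) → (2,3) → (2,2) → (3,2) → (4,2) → (5,2) → (5,3) → (5,4) → (5,5).
Since 8 matches the lower bound, it is optimal.

8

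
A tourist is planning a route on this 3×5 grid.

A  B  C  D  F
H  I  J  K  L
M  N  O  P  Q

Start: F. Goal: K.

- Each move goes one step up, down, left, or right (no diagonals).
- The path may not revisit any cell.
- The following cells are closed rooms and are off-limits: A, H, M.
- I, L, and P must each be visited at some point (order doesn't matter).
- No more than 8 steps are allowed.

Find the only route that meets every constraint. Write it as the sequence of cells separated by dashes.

The 8-move cap with required stops at I, L, P leaves no slack for detours.
Route from F: down 2 to Q, left 3 to N, up 1 to I, right 2 to K — 8 moves in all.
Check: all required cells visited; 8 ≤ 8 moves.

F - L - Q - P - O - N - I - J - K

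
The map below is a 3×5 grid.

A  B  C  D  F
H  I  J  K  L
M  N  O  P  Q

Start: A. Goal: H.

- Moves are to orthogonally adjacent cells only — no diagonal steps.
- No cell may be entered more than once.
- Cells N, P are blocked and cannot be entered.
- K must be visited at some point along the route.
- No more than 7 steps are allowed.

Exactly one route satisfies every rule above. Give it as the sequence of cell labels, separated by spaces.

The budget equals the shortest possible length, so every move has to be on a shortest route through the required cells.
Route from A: right 3 to D, down 1 to K, left 3 to H — 7 moves in all.
Check: all required cells visited; 7 ≤ 7 moves.

A B C D K J I H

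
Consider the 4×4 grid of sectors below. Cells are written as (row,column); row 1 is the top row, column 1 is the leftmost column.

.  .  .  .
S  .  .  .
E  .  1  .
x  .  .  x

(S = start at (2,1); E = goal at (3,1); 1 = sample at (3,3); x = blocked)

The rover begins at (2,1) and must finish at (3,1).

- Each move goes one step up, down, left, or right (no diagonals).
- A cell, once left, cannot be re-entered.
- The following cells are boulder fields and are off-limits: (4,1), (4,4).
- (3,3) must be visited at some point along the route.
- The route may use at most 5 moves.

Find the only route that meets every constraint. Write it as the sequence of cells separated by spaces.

Any route must reach (3,3) and still end at (3,1) within 5 moves, so the order of the required stops is forced.
Route from (2,1): right 2 to (2,3), down 1 to (3,3), left 2 to (3,1) — 5 moves in all.
Check: all required cells visited; 5 ≤ 5 moves.

(2,1) (2,2) (2,3) (3,3) (3,2) (3,1)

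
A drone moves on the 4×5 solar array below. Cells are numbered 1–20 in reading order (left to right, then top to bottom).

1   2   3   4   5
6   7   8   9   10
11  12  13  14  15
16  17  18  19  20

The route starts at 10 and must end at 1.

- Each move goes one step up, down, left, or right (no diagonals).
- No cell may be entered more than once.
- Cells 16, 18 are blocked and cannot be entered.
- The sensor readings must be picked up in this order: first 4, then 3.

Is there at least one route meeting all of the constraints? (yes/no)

One route that works: 10 → 5 → 4 → 3 → 2 → 1.

yes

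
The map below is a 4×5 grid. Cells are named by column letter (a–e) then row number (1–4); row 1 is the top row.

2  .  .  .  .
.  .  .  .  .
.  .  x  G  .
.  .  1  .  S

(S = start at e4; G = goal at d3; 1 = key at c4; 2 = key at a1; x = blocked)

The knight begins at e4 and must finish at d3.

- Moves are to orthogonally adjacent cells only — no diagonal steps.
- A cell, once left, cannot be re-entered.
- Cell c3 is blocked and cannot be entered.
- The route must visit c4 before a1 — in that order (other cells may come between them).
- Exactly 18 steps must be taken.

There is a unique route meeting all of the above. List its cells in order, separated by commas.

The waypoints must appear in the order c4, a1, with no cell reused.
Route from e4: 4× left (reaching a4), up to a3, right to b3, up to b2, left to a2, up to a1, 2× right (reaching c1), down to c2, right to d2, up to d1, right to e1, 2× down (reaching e3), left to d3 — 18 moves in all.
Check: order respected (1 at step 2, 2 at step 9); 18 moves as required.

e4, d4, c4, b4, a4, a3, b3, b2, a2, a1, b1, c1, c2, d2, d1, e1, e2, e3, d3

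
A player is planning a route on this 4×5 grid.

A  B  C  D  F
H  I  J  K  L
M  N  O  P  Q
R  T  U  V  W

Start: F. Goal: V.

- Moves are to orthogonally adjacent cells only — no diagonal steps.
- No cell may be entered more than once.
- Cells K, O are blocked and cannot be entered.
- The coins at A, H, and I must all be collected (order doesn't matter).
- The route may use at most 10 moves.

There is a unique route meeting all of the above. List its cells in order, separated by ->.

F -> D -> C -> B -> A -> H -> I -> N -> T -> U -> V

The 10-move cap with required stops at A, H, I leaves no slack for detours.
Route from F: left 4 to A, down 1 to H, right 1 to I, down 2 to T, right 2 to V — 10 moves in all.
Check: all required cells visited; 10 ≤ 10 moves.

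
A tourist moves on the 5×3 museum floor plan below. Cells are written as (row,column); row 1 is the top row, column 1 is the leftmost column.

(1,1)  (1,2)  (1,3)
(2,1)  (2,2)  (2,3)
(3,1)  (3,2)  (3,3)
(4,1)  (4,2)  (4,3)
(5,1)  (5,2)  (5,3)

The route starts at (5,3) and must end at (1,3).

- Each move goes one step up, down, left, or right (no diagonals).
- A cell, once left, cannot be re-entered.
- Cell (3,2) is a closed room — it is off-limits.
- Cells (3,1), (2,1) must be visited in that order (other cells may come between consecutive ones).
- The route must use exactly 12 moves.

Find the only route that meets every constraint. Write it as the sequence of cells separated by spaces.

(5,3) (4,3) (4,2) (5,2) (5,1) (4,1) (3,1) (2,1) (1,1) (1,2) (2,2) (2,3) (1,3)

The waypoints must appear in the order (3,1), (2,1), with no cell reused.
Route from (5,3): up 1 to (4,3), left 1 to (4,2), down 1 to (5,2), left 1 to (5,1), up 4 to (1,1), right 1 to (1,2), down 1 to (2,2), right 1 to (2,3), up 1 to (1,3) — 12 moves in all.
Check: order respected ((3,1) at step 6, (2,1) at step 7); 12 moves as required.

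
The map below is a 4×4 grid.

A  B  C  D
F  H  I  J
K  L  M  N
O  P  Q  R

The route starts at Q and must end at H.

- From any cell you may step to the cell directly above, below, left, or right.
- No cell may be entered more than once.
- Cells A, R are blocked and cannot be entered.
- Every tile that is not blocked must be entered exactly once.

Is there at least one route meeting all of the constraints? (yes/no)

Colour the cells like a checkerboard: each orthogonal step flips colour, so a Hamiltonian route alternates colours. Here there are 6 cells of one colour and 8 of the other, with start on the opposite colour to the goal — the counts and endpoints can't be arranged into an alternating sequence of length 14, so no Hamiltonian route exists.

no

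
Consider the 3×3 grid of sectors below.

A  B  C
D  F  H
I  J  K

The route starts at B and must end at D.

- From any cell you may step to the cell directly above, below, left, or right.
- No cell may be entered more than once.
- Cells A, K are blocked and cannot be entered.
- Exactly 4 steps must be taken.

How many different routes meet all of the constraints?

Need simple routes of exactly 4 moves from B to D (Manhattan distance 2, so 1 moves are spent on a detour and 1 undoing it).
Enumerating: B F J I D | B C H F D.
That gives 2 routes.

2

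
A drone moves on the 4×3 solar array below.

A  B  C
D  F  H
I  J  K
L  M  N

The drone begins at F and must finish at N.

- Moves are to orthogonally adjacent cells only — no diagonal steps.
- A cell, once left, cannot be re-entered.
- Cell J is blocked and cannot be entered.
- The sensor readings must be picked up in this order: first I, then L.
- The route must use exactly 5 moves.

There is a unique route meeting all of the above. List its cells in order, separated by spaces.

F D I L M N

The waypoints must appear in the order I, L, with no cell reused.
Route from F: left to D, 2× down (reaching L), 2× right (reaching N) — 5 moves in all.
Check: order respected (I at step 2, L at step 3); 5 moves as required.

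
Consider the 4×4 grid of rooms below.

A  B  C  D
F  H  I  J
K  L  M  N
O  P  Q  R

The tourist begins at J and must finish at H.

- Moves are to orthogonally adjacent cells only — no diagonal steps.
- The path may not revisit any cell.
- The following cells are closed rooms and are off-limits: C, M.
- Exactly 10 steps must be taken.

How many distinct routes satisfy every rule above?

Need simple routes of exactly 10 moves from J to H (Manhattan distance 2, so 4 moves are spent on a detour and 4 undoing it).
Enumerating: J N R Q P L K F A B H | J N R Q P O K F A B H.
That gives 2 routes.

2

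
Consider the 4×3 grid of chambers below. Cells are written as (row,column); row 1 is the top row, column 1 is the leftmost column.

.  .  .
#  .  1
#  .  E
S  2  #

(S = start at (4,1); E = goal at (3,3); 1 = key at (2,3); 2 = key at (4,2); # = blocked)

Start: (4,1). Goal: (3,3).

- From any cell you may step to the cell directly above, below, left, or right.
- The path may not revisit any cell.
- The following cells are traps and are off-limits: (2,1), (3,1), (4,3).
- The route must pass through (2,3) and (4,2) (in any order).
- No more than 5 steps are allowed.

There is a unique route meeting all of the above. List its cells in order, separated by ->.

Any route must reach (2,3) and (4,2) and still end at (3,3) within 5 moves, so the order of the required stops is forced.
Route from (4,1): right to (4,2), 2× up (reaching (2,2)), right to (2,3), down to (3,3) — 5 moves in all.
Check: all required cells visited; 5 ≤ 5 moves.

(4,1) -> (4,2) -> (3,2) -> (2,2) -> (2,3) -> (3,3)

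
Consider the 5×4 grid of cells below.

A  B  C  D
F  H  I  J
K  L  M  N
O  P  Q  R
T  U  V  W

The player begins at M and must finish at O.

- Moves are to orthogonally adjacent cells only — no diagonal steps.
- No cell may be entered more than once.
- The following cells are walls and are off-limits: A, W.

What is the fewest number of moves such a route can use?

The Manhattan distance from M to O is |3−4| + |3−1| = 3, so at least 3 moves are needed.
A route of 3 moves achieves this: M → Q → P → O.
Since 3 matches the lower bound, it is optimal.

3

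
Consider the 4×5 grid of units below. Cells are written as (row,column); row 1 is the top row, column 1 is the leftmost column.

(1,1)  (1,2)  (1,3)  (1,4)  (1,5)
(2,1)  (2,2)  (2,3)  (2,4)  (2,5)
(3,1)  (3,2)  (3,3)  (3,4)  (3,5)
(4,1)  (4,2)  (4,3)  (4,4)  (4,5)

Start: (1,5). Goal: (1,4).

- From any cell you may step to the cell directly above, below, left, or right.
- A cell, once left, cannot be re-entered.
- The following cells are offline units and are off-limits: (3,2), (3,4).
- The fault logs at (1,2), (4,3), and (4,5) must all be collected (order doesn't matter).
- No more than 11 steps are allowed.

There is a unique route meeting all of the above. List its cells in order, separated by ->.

(1,5) -> (2,5) -> (3,5) -> (4,5) -> (4,4) -> (4,3) -> (3,3) -> (2,3) -> (2,2) -> (1,2) -> (1,3) -> (1,4)

Any route must reach (1,2), (4,3), and (4,5) and still end at (1,4) within 11 moves, so the order of the required stops is forced.
Route from (1,5): down 3 to (4,5), left 2 to (4,3), up 2 to (2,3), left 1 to (2,2), up 1 to (1,2), right 2 to (1,4) — 11 moves in all.
Check: all required cells visited; 11 ≤ 11 moves.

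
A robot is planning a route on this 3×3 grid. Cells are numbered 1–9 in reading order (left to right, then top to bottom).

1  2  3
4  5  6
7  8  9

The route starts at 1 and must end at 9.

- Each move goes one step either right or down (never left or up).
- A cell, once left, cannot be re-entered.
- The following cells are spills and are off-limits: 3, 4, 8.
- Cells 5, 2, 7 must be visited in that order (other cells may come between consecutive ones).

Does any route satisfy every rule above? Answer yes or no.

no

2 lies above 5, so going from 5 to 2 would need an upward move — but moves only go right/down, so 5 cannot be visited before 2.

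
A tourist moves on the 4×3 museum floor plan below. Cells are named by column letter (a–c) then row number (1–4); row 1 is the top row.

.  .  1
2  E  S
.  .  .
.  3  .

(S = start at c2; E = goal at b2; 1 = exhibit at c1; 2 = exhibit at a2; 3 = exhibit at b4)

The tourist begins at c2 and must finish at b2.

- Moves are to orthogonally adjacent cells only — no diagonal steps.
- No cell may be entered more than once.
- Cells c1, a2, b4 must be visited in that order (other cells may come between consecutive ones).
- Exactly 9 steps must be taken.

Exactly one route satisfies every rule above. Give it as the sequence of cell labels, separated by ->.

c2 -> c1 -> b1 -> a1 -> a2 -> a3 -> a4 -> b4 -> b3 -> b2

The waypoints must appear in the order c1, a2, b4, with no cell reused.
Route from c2: up to c1, 2× left (reaching a1), 3× down (reaching a4), right to b4, 2× up (reaching b2) — 9 moves in all.
Check: order respected (1 at step 1, 2 at step 4, 3 at step 7); 9 moves as required.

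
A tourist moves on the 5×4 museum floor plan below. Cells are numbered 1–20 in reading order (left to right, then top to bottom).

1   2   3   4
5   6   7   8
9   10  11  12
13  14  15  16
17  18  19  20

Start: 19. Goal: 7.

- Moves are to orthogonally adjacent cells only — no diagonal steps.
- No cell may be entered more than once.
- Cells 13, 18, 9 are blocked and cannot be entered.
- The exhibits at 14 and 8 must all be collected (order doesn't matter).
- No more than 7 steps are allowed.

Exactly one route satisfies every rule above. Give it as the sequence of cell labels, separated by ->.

The 7-move cap with required stops at 14, 8 leaves no slack for detours.
Route from 19: up 1 to 15, left 1 to 14, up 1 to 10, right 2 to 12, up 1 to 8, left 1 to 7 — 7 moves in all.
Check: all required cells visited; 7 ≤ 7 moves.

19 -> 15 -> 14 -> 10 -> 11 -> 12 -> 8 -> 7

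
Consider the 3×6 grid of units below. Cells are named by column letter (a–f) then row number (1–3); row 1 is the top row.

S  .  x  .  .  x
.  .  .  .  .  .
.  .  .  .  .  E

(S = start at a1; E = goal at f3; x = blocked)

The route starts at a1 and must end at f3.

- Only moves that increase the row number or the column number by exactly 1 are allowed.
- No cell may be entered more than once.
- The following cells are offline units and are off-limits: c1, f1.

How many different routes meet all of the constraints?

11

A right/down-only route from a1 to f3 makes exactly 2 down-moves and 5 right-moves in some order.
With no other constraints that would be C(7,2) = 21 routes.
Subtract routes through each blocked cell (inclusion–exclusion for overlaps): − through c1: 10 − through f1: 1 + through c1&f1: 1 → 11.
That gives 11 routes.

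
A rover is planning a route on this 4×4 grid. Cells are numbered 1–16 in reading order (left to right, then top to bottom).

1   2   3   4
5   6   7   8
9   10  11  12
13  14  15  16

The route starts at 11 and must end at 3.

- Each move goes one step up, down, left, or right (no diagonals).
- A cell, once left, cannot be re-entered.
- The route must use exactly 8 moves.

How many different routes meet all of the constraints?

22

Need simple routes of exactly 8 moves from 11 to 3 (Manhattan distance 2, so 3 moves are spent on a detour and 3 undoing it).
Branch systematically from the start, pruning whenever the remaining move budget drops below the Manhattan distance to 3 or differs from it in parity. Grouping the completions by first move — via 7: 1; via 15: 11; via 10: 7; via 12: 3 — and summing: 1 + 11 + 7 + 3 = 22.
That gives 22 routes.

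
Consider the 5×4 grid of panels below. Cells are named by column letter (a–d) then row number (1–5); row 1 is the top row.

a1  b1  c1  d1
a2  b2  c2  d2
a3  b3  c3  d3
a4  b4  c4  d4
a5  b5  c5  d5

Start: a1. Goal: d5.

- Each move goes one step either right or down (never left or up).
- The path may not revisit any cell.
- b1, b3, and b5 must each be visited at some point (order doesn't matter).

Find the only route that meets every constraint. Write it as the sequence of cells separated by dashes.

Moves only go right or down, so the column and row indices never decrease.
Route from a1: right 1 to b1, down 4 to b5, right 2 to d5 — 7 moves in all.
Check: all required cells visited.

a1 - b1 - b2 - b3 - b4 - b5 - c5 - d5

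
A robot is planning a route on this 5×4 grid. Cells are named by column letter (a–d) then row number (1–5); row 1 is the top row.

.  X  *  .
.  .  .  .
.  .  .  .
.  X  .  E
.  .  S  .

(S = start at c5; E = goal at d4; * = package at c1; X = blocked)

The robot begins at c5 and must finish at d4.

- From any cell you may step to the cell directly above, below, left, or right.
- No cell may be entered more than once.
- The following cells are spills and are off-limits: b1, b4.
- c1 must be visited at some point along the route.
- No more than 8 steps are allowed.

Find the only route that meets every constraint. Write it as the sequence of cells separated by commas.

c5, c4, c3, c2, c1, d1, d2, d3, d4

The budget equals the shortest possible length, so every move has to be on a shortest route through the required cells.
Route from c5: 4× up (reaching c1), right to d1, 3× down (reaching d4) — 8 moves in all.
Check: all required cells visited; 8 ≤ 8 moves.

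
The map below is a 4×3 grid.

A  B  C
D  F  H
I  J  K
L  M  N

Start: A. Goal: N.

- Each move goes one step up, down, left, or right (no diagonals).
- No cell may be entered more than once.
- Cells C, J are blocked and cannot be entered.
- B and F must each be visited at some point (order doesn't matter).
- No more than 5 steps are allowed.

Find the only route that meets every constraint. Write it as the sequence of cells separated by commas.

Any route must reach B and F and still end at N within 5 moves, so the order of the required stops is forced.
Route from A: right to B, down to F, right to H, 2× down (reaching N) — 5 moves in all.
Check: all required cells visited; 5 ≤ 5 moves.

A, B, F, H, K, N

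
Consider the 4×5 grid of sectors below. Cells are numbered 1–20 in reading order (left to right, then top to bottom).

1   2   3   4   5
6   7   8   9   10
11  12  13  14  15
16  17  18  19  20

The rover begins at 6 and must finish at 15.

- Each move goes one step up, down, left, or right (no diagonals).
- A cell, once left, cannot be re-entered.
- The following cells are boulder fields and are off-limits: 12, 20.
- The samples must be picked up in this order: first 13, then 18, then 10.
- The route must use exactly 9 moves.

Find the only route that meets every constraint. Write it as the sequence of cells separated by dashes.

The waypoints must appear in the order 13, 18, 10, with no cell reused.
Route from 6: right 2 to 8, down 2 to 18, right 1 to 19, up 2 to 9, right 1 to 10, down 1 to 15 — 9 moves in all.
Check: order respected (13 at step 3, 18 at step 4, 10 at step 8); 9 moves as required.

6 - 7 - 8 - 13 - 18 - 19 - 14 - 9 - 10 - 15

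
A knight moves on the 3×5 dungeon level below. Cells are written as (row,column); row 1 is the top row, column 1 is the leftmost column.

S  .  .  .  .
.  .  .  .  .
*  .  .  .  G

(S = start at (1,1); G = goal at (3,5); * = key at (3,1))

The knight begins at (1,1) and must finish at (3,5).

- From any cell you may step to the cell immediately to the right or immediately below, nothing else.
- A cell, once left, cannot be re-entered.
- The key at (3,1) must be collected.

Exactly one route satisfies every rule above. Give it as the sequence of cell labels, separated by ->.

(1,1) -> (2,1) -> (3,1) -> (3,2) -> (3,3) -> (3,4) -> (3,5)

Moves only go right or down, so the column and row indices never decrease.
Route from (1,1): down 2 to (3,1), right 4 to (3,5) — 6 moves in all.
Check: all required cells visited.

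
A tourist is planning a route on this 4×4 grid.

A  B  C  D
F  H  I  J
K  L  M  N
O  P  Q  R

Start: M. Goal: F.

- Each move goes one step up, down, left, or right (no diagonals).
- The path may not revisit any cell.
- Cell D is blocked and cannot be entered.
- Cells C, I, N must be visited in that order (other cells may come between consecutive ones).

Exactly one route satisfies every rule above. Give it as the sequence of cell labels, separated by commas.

M, L, H, B, C, I, J, N, R, Q, P, O, K, F

The waypoints must appear in the order C, I, N, with no cell reused.
Route from M: left 1 to L, up 2 to B, right 1 to C, down 1 to I, right 1 to J, down 2 to R, left 3 to O, up 2 to F — 13 moves in all.
Check: order respected (C at step 4, I at step 5, N at step 7).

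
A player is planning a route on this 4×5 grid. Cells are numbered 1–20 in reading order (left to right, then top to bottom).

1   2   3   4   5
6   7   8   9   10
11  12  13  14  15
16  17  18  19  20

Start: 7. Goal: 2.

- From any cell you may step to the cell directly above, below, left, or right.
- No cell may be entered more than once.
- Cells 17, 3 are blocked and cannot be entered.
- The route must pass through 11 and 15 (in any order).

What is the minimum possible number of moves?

Any route passes through 11 and 15 in some order between 7 and 2. Summing Manhattan distances along each leg and taking the cheapest ordering (7 → 11 → 15 → 2) gives a lower bound of 2 + 4 + 5 = 11 moves.
A route of 11 moves achieves this: 7 → 8 → 9 → 10 → 15 → 14 → 13 → 12 → 11 → 6 → 1 → 2.
Since 11 matches the lower bound, it is optimal.

11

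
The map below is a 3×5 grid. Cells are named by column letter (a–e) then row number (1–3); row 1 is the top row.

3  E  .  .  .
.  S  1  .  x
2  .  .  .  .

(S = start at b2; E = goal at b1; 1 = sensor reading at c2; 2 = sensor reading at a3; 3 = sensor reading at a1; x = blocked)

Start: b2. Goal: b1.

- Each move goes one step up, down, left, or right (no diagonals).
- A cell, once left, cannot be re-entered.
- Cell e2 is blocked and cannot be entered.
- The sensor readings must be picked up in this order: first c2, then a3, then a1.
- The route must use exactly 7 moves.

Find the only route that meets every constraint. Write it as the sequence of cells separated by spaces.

The waypoints must appear in the order c2, a3, a1, with no cell reused.
Route from b2: right to c2, down to c3, 2× left (reaching a3), 2× up (reaching a1), right to b1 — 7 moves in all.
Check: order respected (1 at step 1, 2 at step 4, 3 at step 6); 7 moves as required.

b2 c2 c3 b3 a3 a2 a1 b1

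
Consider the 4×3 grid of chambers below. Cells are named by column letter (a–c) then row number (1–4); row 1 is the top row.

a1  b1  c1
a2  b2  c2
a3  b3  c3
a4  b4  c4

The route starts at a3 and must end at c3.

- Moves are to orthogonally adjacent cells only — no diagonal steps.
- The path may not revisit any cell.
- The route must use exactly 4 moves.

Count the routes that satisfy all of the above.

6

Need simple routes of exactly 4 moves from a3 to c3 (Manhattan distance 2, so 1 moves are spent on a detour and 1 undoing it).
Enumerating: a3 a2 b2 b3 c3 | a3 a2 b2 c2 c3 | a3 a4 b4 b3 c3 | a3 a4 b4 c4 c3 | a3 b3 b2 c2 c3 | a3 b3 b4 c4 c3.
That gives 6 routes.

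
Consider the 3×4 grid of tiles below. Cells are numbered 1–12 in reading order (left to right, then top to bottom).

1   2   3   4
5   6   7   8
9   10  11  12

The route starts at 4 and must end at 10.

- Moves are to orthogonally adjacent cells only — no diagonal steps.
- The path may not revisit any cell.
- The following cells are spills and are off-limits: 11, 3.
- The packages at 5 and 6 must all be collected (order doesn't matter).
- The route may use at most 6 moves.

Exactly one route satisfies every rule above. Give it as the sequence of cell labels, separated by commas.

4, 8, 7, 6, 5, 9, 10

The budget equals the shortest possible length, so every move has to be on a shortest route through the required cells.
Route from 4: down to 8, 3× left (reaching 5), down to 9, right to 10 — 6 moves in all.
Check: all required cells visited; 6 ≤ 6 moves.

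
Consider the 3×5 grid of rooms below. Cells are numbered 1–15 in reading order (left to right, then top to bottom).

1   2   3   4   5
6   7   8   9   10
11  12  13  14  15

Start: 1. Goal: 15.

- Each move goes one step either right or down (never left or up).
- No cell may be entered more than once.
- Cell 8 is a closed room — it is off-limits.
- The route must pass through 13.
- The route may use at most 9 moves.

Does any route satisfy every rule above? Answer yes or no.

One route that works: 1 → 6 → 11 → 12 → 13 → 14 → 15.

yes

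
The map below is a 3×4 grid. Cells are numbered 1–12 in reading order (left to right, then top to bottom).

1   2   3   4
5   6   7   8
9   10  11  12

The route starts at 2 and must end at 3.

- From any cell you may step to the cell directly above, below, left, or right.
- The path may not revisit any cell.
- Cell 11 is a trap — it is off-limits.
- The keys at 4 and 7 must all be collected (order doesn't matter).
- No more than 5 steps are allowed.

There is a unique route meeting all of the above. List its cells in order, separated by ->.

The budget equals the shortest possible length, so every move has to be on a shortest route through the required cells.
Route from 2: down to 6, 2× right (reaching 8), up to 4, left to 3 — 5 moves in all.
Check: all required cells visited; 5 ≤ 5 moves.

2 -> 6 -> 7 -> 8 -> 4 -> 3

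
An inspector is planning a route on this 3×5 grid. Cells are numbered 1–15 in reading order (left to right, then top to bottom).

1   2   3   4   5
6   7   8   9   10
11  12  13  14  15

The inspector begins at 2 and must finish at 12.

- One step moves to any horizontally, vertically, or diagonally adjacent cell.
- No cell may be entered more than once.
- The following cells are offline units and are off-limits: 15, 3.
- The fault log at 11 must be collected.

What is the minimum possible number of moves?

Any route passes through 11 somewhere between 2 and 12. Summing Chebyshev distances along the two legs (2 → 11 → 12) gives a lower bound of 2 + 1 = 3 moves.
A route of 3 moves achieves this: 2 → 6 → 11 → 12.
Since 3 matches the lower bound, it is optimal.

3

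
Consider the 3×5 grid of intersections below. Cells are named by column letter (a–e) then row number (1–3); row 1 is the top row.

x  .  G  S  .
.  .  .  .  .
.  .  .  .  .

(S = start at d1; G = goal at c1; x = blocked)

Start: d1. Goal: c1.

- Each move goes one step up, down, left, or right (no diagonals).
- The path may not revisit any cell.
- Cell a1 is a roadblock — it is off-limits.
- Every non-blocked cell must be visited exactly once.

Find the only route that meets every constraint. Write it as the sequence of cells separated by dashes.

Need to visit all 14 open cells exactly once, starting at d1 and ending at c1.
Route from d1: right 1 to e1, down 2 to e3, left 1 to d3, up 1 to d2, left 1 to c2, down 1 to c3, left 2 to a3, up 1 to a2, right 1 to b2, up 1 to b1, right 1 to c1 — 13 moves in all.
Check: all 14 open cells covered.

d1 - e1 - e2 - e3 - d3 - d2 - c2 - c3 - b3 - a3 - a2 - b2 - b1 - c1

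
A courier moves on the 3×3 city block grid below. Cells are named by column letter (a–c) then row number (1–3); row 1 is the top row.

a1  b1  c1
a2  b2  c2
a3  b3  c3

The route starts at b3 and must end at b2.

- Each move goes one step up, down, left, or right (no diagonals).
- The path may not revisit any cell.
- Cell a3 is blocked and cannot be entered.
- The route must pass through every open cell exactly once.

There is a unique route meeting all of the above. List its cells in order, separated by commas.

Need to visit all 8 open cells exactly once, starting at b3 and ending at b2.
Route from b3: right to c3, 2× up (reaching c1), 2× left (reaching a1), down to a2, right to b2 — 7 moves in all.
Check: all 8 open cells covered.

b3, c3, c2, c1, b1, a1, a2, b2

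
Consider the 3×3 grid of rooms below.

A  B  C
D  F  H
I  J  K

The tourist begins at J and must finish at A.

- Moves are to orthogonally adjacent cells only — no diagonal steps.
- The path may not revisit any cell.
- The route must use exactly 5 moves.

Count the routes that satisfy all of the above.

5

Need simple routes of exactly 5 moves from J to A (Manhattan distance 3, so 1 moves are spent on a detour and 1 undoing it).
Enumerating: J F H C B A | J I D F B A | J K H C B A | J K H F B A | J K H F D A.
That gives 5 routes.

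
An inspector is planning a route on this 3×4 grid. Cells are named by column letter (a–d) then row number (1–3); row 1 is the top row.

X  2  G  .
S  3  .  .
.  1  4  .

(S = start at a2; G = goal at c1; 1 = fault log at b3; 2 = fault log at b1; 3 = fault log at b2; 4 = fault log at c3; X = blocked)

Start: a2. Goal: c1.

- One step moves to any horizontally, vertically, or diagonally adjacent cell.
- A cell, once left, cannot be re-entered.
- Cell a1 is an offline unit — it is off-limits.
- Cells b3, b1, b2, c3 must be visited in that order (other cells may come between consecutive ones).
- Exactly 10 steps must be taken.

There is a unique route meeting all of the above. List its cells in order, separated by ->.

The waypoints must appear in the order b3, b1, b2, c3, with no cell reused.
Route from a2: down 1 to a3, right 1 to b3, up-right 1 to c2, up-left 1 to b1, down 1 to b2, down-right 1 to c3, right 1 to d3, up 2 to d1, left 1 to c1 — 10 moves in all.
Check: order respected (1 at step 2, 2 at step 4, 3 at step 5, 4 at step 6); 10 moves as required.

a2 -> a3 -> b3 -> c2 -> b1 -> b2 -> c3 -> d3 -> d2 -> d1 -> c1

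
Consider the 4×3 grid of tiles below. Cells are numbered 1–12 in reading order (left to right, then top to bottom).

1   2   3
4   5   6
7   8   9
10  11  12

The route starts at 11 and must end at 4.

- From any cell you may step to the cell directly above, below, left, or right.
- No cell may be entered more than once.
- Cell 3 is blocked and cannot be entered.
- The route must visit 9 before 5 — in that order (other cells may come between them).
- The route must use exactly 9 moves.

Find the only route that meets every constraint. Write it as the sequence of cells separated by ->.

The waypoints must appear in the order 9, 5, with no cell reused.
Route from 11: left to 10, up to 7, 2× right (reaching 9), up to 6, left to 5, up to 2, left to 1, down to 4 — 9 moves in all.
Check: order respected (9 at step 4, 5 at step 6); 9 moves as required.

11 -> 10 -> 7 -> 8 -> 9 -> 6 -> 5 -> 2 -> 1 -> 4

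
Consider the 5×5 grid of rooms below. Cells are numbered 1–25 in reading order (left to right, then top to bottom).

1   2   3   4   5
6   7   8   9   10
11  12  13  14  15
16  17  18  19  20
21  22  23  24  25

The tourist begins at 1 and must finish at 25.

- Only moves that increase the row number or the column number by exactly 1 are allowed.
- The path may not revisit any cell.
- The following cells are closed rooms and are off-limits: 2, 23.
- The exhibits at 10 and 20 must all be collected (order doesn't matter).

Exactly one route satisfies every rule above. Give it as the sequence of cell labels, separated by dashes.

1 - 6 - 7 - 8 - 9 - 10 - 15 - 20 - 25

Moves only go right or down, so the column and row indices never decrease.
Route from 1: down to 6, 4× right (reaching 10), 3× down (reaching 25) — 8 moves in all.
Check: all required cells visited.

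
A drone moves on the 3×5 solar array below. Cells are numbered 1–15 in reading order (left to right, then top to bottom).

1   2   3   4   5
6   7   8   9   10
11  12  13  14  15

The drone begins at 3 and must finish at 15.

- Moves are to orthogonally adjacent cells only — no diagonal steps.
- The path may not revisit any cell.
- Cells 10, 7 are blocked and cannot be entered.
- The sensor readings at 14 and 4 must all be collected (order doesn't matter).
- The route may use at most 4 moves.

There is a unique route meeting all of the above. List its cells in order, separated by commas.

The budget equals the shortest possible length, so every move has to be on a shortest route through the required cells.
Route from 3: right 1 to 4, down 2 to 14, right 1 to 15 — 4 moves in all.
Check: all required cells visited; 4 ≤ 4 moves.

3, 4, 9, 14, 15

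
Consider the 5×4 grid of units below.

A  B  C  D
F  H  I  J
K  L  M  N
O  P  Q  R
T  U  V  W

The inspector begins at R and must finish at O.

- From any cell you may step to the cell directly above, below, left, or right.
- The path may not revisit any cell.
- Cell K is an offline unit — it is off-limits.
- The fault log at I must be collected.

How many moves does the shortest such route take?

7

Any route passes through I somewhere between R and O. Summing Manhattan distances along the two legs (R → I → O) gives a lower bound of 3 + 4 = 7 moves.
A route of 7 moves achieves this: R → N → J → I → M → Q → P → O.
Since 7 matches the lower bound, it is optimal.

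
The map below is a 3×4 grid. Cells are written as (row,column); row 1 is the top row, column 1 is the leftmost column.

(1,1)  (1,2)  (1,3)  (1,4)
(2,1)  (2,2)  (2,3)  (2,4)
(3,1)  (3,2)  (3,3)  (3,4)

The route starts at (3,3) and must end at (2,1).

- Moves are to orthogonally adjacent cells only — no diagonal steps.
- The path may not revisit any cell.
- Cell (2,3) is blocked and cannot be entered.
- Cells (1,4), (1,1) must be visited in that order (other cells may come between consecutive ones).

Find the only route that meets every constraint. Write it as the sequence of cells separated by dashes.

The waypoints must appear in the order (1,4), (1,1), with no cell reused.
Route from (3,3): right to (3,4), 2× up (reaching (1,4)), 3× left (reaching (1,1)), down to (2,1) — 7 moves in all.
Check: order respected ((1,4) at step 3, (1,1) at step 6).

(3,3) - (3,4) - (2,4) - (1,4) - (1,3) - (1,2) - (1,1) - (2,1)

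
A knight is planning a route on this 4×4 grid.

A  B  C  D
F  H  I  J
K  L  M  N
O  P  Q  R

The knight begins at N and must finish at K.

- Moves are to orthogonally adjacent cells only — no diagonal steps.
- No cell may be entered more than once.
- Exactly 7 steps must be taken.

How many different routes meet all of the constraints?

Need simple routes of exactly 7 moves from N to K (Manhattan distance 3, so 2 moves are spent on a detour and 2 undoing it).
Branch systematically from the start, pruning whenever the remaining move budget drops below the Manhattan distance to K or differs from it in parity. Grouping the completions by first move — via J: 15; via R: 5; via M: 7 — and summing: 15 + 5 + 7 = 27.
That gives 27 routes.

27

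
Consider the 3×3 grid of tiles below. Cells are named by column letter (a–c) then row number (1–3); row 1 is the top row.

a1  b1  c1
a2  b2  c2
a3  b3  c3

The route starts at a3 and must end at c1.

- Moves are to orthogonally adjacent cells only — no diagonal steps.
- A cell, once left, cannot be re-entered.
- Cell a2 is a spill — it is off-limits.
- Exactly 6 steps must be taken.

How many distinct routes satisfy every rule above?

1

Need simple routes of exactly 6 moves from a3 to c1 (Manhattan distance 4, so 1 moves are spent on a detour and 1 undoing it).
Enumerating: a3 b3 c3 c2 b2 b1 c1.
That gives 1 route.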